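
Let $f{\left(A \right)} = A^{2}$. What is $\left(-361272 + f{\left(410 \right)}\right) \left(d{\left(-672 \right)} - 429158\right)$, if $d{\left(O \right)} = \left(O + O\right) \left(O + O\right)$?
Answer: $-266032228616$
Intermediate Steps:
$d{\left(O \right)} = 4 O^{2}$ ($d{\left(O \right)} = 2 O 2 O = 4 O^{2}$)
$\left(-361272 + f{\left(410 \right)}\right) \left(d{\left(-672 \right)} - 429158\right) = \left(-361272 + 410^{2}\right) \left(4 \left(-672\right)^{2} - 429158\right) = \left(-361272 + 168100\right) \left(4 \cdot 451584 - 429158\right) = - 193172 \left(1806336 - 429158\right) = \left(-193172\right) 1377178 = -266032228616$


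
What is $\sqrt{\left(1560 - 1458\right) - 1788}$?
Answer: $i \sqrt{1686} \approx 41.061 i$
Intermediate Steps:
$\sqrt{\left(1560 - 1458\right) - 1788} = \sqrt{102 - 1788} = \sqrt{-1686} = i \sqrt{1686}$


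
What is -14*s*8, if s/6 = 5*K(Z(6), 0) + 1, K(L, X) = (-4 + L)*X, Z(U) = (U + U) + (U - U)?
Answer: -672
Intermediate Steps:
Z(U) = 2*U (Z(U) = 2*U + 0 = 2*U)
K(L, X) = X*(-4 + L)
s = 6 (s = 6*(5*(0*(-4 + 2*6)) + 1) = 6*(5*(0*(-4 + 12)) + 1) = 6*(5*(0*8) + 1) = 6*(5*0 + 1) = 6*(0 + 1) = 6*1 = 6)
-14*s*8 = -14*6*8 = -84*8 = -672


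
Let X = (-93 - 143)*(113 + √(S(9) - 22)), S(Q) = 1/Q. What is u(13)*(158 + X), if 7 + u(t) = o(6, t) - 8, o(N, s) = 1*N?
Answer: 238590 + 708*I*√197 ≈ 2.3859e+5 + 9937.3*I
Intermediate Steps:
o(N, s) = N
X = -26668 - 236*I*√197/3 (X = (-93 - 143)*(113 + √(1/9 - 22)) = -236*(113 + √(⅑ - 22)) = -236*(113 + √(-197/9)) = -236*(113 + I*√197/3) = -26668 - 236*I*√197/3 ≈ -26668.0 - 1104.1*I)
u(t) = -9 (u(t) = -7 + (6 - 8) = -7 - 2 = -9)
u(13)*(158 + X) = -9*(158 + (-26668 - 236*I*√197/3)) = -9*(-26510 - 236*I*√197/3) = 238590 + 708*I*√197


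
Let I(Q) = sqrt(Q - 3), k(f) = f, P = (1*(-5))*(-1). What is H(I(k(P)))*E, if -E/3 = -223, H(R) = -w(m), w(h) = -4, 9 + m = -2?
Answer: 2676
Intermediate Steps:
m = -11 (m = -9 - 2 = -11)
P = 5 (P = -5*(-1) = 5)
I(Q) = sqrt(-3 + Q)
H(R) = 4 (H(R) = -1*(-4) = 4)
E = 669 (E = -3*(-223) = 669)
H(I(k(P)))*E = 4*669 = 2676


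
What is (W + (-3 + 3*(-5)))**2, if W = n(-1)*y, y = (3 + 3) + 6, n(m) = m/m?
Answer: 36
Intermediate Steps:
n(m) = 1
y = 12 (y = 6 + 6 = 12)
W = 12 (W = 1*12 = 12)
(W + (-3 + 3*(-5)))**2 = (12 + (-3 + 3*(-5)))**2 = (12 + (-3 - 15))**2 = (12 - 18)**2 = (-6)**2 = 36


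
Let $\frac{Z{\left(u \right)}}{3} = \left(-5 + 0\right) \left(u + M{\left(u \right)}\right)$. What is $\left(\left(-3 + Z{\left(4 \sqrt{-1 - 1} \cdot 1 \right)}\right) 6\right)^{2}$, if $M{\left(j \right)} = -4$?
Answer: $-142236 - 246240 i \sqrt{2} \approx -1.4224 \cdot 10^{5} - 3.4824 \cdot 10^{5} i$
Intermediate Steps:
$Z{\left(u \right)} = 60 - 15 u$ ($Z{\left(u \right)} = 3 \left(-5 + 0\right) \left(u - 4\right) = 3 \left(- 5 \left(-4 + u\right)\right) = 3 \left(20 - 5 u\right) = 60 - 15 u$)
$\left(\left(-3 + Z{\left(4 \sqrt{-1 - 1} \cdot 1 \right)}\right) 6\right)^{2} = \left(\left(-3 + \left(60 - 15 \cdot 4 \sqrt{-1 - 1} \cdot 1\right)\right) 6\right)^{2} = \left(\left(-3 + \left(60 - 15 \cdot 4 \sqrt{-2} \cdot 1\right)\right) 6\right)^{2} = \left(\left(-3 + \left(60 - 15 \cdot 4 i \sqrt{2} \cdot 1\right)\right) 6\right)^{2} = \left(\left(-3 + \left(60 - 15 \cdot 4 i \sqrt{2}\right)\right) 6\right)^{2} = \left(\left(-3 + \left(60 - 60 i \sqrt{2}\right)\right) 6\right)^{2} = \left(\left(57 - 60 i \sqrt{2}\right) 6\right)^{2} = \left(342 - 360 i \sqrt{2}\right)^{2}$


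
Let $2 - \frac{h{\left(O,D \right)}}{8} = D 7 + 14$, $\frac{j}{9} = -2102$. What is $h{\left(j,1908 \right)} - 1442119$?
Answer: $-1549063$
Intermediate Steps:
$j = -18918$ ($j = 9 \left(-2102\right) = -18918$)
$h{\left(O,D \right)} = -96 - 56 D$ ($h{\left(O,D \right)} = 16 - 8 \left(D 7 + 14\right) = 16 - 8 \left(7 D + 14\right) = 16 - 8 \left(14 + 7 D\right) = 16 - \left(112 + 56 D\right) = -96 - 56 D$)
$h{\left(j,1908 \right)} - 1442119 = \left(-96 - 106848\right) - 1442119 = -106944 - 1442119 = -1549063$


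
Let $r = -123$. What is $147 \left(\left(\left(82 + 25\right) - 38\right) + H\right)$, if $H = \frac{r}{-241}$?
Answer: $\frac{2462544}{241} \approx 10218.0$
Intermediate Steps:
$H = \frac{123}{241}$ ($H = - \frac{123}{-241} = \left(-123\right) \left(- \frac{1}{241}\right) = \frac{123}{241} \approx 0.51037$)
$147 \left(\left(\left(82 + 25\right) - 38\right) + H\right) = 147 \left(\left(\left(82 + 25\right) - 38\right) + \frac{123}{241}\right) = 147 \left(\left(107 - 38\right) + \frac{123}{241}\right) = 147 \left(69 + \frac{123}{241}\right) = 147 \cdot \frac{16752}{241} = \frac{2462544}{241}$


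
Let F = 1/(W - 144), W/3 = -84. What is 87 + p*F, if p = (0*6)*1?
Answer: 87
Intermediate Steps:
W = -252 (W = 3*(-84) = -252)
p = 0 (p = 0*1 = 0)
F = -1/396 (F = 1/(-252 - 144) = 1/(-396) = -1/396 ≈ -0.0025253)
87 + p*F = 87 + 0*(-1/396) = 87 + 0 = 87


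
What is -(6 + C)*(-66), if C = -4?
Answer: 132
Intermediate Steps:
-(6 + C)*(-66) = -(6 - 4)*(-66) = -1*2*(-66) = -2*(-66) = 132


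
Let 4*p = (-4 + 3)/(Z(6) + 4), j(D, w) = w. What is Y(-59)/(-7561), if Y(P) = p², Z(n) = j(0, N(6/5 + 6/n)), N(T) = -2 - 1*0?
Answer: -1/483904 ≈ -2.0665e-6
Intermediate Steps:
N(T) = -2 (N(T) = -2 + 0 = -2)
Z(n) = -2
p = -⅛ (p = ((-4 + 3)/(-2 + 4))/4 = (-1/2)/4 = (-1*½)/4 = (¼)*(-½) = -⅛ ≈ -0.12500)
Y(P) = 1/64 (Y(P) = (-⅛)² = 1/64)
Y(-59)/(-7561) = (1/64)/(-7561) = (1/64)*(-1/7561) = -1/483904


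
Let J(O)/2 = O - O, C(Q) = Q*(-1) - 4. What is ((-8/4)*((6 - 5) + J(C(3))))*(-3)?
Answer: 6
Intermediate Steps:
C(Q) = -4 - Q (C(Q) = -Q - 4 = -4 - Q)
J(O) = 0 (J(O) = 2*(O - O) = 2*0 = 0)
((-8/4)*((6 - 5) + J(C(3))))*(-3) = ((-8/4)*((6 - 5) + 0))*(-3) = ((-8*¼)*(1 + 0))*(-3) = -2*1*(-3) = -2*(-3) = 6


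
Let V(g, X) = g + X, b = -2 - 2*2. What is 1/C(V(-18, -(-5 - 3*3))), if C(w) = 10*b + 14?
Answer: -1/46 ≈ -0.021739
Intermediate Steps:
b = -6 (b = -2 - 4 = -6)
V(g, X) = X + g
C(w) = -46 (C(w) = 10*(-6) + 14 = -60 + 14 = -46)
1/C(V(-18, -(-5 - 3*3))) = 1/(-46) = -1/46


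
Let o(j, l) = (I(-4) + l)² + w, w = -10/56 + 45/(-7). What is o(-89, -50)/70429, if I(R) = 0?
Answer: 69815/1972012 ≈ 0.035403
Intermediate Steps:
w = -185/28 (w = -10*1/56 + 45*(-⅐) = -5/28 - 45/7 = -185/28 ≈ -6.6071)
o(j, l) = -185/28 + l² (o(j, l) = (0 + l)² - 185/28 = l² - 185/28 = -185/28 + l²)
o(-89, -50)/70429 = (-185/28 + (-50)²)/70429 = (-185/28 + 2500)*(1/70429) = (69815/28)*(1/70429) = 69815/1972012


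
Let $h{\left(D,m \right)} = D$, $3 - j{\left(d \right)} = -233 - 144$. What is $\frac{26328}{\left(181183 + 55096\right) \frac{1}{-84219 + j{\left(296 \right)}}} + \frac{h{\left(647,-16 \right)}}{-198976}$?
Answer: $- \frac{439202502563905}{47013850304} \approx -9342.0$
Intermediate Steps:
$j{\left(d \right)} = 380$ ($j{\left(d \right)} = 3 - \left(-233 - 144\right) = 3 - -377 = 3 + 377 = 380$)
$\frac{26328}{\left(181183 + 55096\right) \frac{1}{-84219 + j{\left(296 \right)}}} + \frac{h{\left(647,-16 \right)}}{-198976} = \frac{26328}{\left(181183 + 55096\right) \frac{1}{-84219 + 380}} + \frac{647}{-198976} = \frac{26328}{236279 \frac{1}{-83839}} + 647 \left(- \frac{1}{198976}\right) = \frac{26328}{236279 \left(- \frac{1}{83839}\right)} - \frac{647}{198976} = \frac{26328}{- \frac{236279}{83839}} - \frac{647}{198976} = 26328 \left(- \frac{83839}{236279}\right) - \frac{647}{198976} = - \frac{2207313192}{236279} - \frac{647}{198976} = - \frac{439202502563905}{47013850304}$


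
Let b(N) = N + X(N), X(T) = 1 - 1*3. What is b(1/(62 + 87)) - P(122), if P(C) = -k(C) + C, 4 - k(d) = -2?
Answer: -17581/149 ≈ -117.99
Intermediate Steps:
X(T) = -2 (X(T) = 1 - 3 = -2)
k(d) = 6 (k(d) = 4 - 1*(-2) = 4 + 2 = 6)
P(C) = -6 + C (P(C) = -1*6 + C = -6 + C)
b(N) = -2 + N (b(N) = N - 2 = -2 + N)
b(1/(62 + 87)) - P(122) = (-2 + 1/(62 + 87)) - (-6 + 122) = (-2 + 1/149) - 1*116 = (-2 + 1/149) - 116 = -297/149 - 116 = -17581/149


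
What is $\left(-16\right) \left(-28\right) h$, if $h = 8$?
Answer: $3584$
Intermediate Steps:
$\left(-16\right) \left(-28\right) h = \left(-16\right) \left(-28\right) 8 = 448 \cdot 8 = 3584$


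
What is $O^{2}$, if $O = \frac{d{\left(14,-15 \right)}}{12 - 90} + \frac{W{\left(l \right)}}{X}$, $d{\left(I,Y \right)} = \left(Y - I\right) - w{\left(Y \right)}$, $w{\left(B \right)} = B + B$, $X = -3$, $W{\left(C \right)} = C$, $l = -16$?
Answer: $\frac{172225}{6084} \approx 28.308$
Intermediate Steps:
$w{\left(B \right)} = 2 B$
$d{\left(I,Y \right)} = - I - Y$ ($d{\left(I,Y \right)} = \left(Y - I\right) - 2 Y = - I - Y$)
$O = \frac{415}{78}$ ($O = \frac{\left(-1\right) 14 - -15}{12 - 90} - \frac{16}{-3} = \frac{-14 + 15}{-78} - - \frac{16}{3} = 1 \left(- \frac{1}{78}\right) + \frac{16}{3} = - \frac{1}{78} + \frac{16}{3} = \frac{415}{78} \approx 5.3205$)
$O^{2} = \left(\frac{415}{78}\right)^{2} = \frac{172225}{6084}$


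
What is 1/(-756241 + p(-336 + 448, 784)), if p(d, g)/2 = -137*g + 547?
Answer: -1/969963 ≈ -1.0310e-6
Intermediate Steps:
p(d, g) = 1094 - 274*g (p(d, g) = 2*(-137*g + 547) = 2*(547 - 137*g) = 1094 - 274*g)
1/(-756241 + p(-336 + 448, 784)) = 1/(-756241 + (1094 - 274*784)) = 1/(-756241 + (1094 - 214816)) = 1/(-756241 - 213722) = 1/(-969963) = -1/969963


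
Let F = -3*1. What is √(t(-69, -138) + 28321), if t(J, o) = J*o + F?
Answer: 4*√2365 ≈ 194.53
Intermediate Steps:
F = -3
t(J, o) = -3 + J*o (t(J, o) = J*o - 3 = -3 + J*o)
√(t(-69, -138) + 28321) = √((-3 - 69*(-138)) + 28321) = √((-3 + 9522) + 28321) = √(9519 + 28321) = √37840 = 4*√2365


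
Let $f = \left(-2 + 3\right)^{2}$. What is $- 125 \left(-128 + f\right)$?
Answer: $15875$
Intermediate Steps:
$f = 1$ ($f = 1^{2} = 1$)
$- 125 \left(-128 + f\right) = - 125 \left(-128 + 1\right) = \left(-125\right) \left(-127\right) = 15875$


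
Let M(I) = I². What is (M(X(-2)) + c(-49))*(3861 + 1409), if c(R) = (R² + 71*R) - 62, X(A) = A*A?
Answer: -5923480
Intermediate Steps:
X(A) = A²
c(R) = -62 + R² + 71*R
(M(X(-2)) + c(-49))*(3861 + 1409) = (((-2)²)² + (-62 + (-49)² + 71*(-49)))*(3861 + 1409) = (4² + (-62 + 2401 - 3479))*5270 = (16 - 1140)*5270 = -1124*5270 = -5923480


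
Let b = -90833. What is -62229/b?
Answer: 62229/90833 ≈ 0.68509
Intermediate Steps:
-62229/b = -62229/(-90833) = -62229*(-1)/90833 = -1*(-62229/90833) = 62229/90833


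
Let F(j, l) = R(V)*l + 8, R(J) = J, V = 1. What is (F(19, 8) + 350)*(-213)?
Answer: -77958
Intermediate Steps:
F(j, l) = 8 + l (F(j, l) = 1*l + 8 = l + 8 = 8 + l)
(F(19, 8) + 350)*(-213) = ((8 + 8) + 350)*(-213) = (16 + 350)*(-213) = 366*(-213) = -77958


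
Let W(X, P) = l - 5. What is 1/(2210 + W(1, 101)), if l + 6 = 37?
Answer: 1/2236 ≈ 0.00044723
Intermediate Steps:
l = 31 (l = -6 + 37 = 31)
W(X, P) = 26 (W(X, P) = 31 - 5 = 26)
1/(2210 + W(1, 101)) = 1/(2210 + 26) = 1/2236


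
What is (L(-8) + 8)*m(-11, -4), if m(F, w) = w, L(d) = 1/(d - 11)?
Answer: -604/19 ≈ -31.789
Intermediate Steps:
L(d) = 1/(-11 + d)
(L(-8) + 8)*m(-11, -4) = (1/(-11 - 8) + 8)*(-4) = (1/(-19) + 8)*(-4) = (-1/19 + 8)*(-4) = (151/19)*(-4) = -604/19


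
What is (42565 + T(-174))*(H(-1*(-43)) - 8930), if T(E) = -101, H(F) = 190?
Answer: -371135360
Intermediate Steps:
(42565 + T(-174))*(H(-1*(-43)) - 8930) = (42565 - 101)*(190 - 8930) = 42464*(-8740) = -371135360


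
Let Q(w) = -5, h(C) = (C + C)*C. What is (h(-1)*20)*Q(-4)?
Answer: -200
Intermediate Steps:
h(C) = 2*C² (h(C) = (2*C)*C = 2*C²)
(h(-1)*20)*Q(-4) = ((2*(-1)²)*20)*(-5) = ((2*1)*20)*(-5) = (2*20)*(-5) = 40*(-5) = -200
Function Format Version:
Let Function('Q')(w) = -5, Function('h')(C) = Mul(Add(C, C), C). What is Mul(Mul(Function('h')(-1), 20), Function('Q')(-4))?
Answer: -200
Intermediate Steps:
Function('h')(C) = Mul(2, Pow(C, 2)) (Function('h')(C) = Mul(Mul(2, C), C) = Mul(2, Pow(C, 2)))
Mul(Mul(Function('h')(-1), 20), Function('Q')(-4)) = Mul(Mul(Mul(2, Pow(-1, 2)), 20), -5) = Mul(Mul(Mul(2, 1), 20), -5) = Mul(Mul(2, 20), -5) = Mul(40, -5) = -200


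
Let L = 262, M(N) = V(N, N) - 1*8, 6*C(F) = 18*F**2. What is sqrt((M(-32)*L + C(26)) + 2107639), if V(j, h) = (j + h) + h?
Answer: sqrt(2082419) ≈ 1443.1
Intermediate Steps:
V(j, h) = j + 2*h (V(j, h) = (h + j) + h = j + 2*h)
C(F) = 3*F**2 (C(F) = (18*F**2)/6 = 3*F**2)
M(N) = -8 + 3*N (M(N) = (N + 2*N) - 1*8 = 3*N - 8 = -8 + 3*N)
sqrt((M(-32)*L + C(26)) + 2107639) = sqrt(((-8 + 3*(-32))*262 + 3*26**2) + 2107639) = sqrt(((-8 - 96)*262 + 3*676) + 2107639) = sqrt((-104*262 + 2028) + 2107639) = sqrt((-27248 + 2028) + 2107639) = sqrt(-25220 + 2107639) = sqrt(2082419)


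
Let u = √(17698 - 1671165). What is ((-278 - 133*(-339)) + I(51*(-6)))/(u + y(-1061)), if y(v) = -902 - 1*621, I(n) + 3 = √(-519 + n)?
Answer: (-44806*I + 5*√33)/(√1653467 + 1523*I) ≈ -17.167 - 14.513*I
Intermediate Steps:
u = I*√1653467 (u = √(-1653467) = I*√1653467 ≈ 1285.9*I)
I(n) = -3 + √(-519 + n)
y(v) = -1523 (y(v) = -902 - 621 = -1523)
((-278 - 133*(-339)) + I(51*(-6)))/(u + y(-1061)) = ((-278 - 133*(-339)) + (-3 + √(-519 + 51*(-6))))/(I*√1653467 - 1523) = ((-278 + 45087) + (-3 + √(-519 - 306)))/(-1523 + I*√1653467) = (44809 + (-3 + √(-825)))/(-1523 + I*√1653467) = (44809 + (-3 + 5*I*√33))/(-1523 + I*√1653467) = (44806 + 5*I*√33)/(-1523 + I*√1653467)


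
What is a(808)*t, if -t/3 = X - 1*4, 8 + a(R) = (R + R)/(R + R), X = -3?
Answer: -147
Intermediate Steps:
a(R) = -7 (a(R) = -8 + (R + R)/(R + R) = -8 + (2*R)/((2*R)) = -8 + (2*R)*(1/(2*R)) = -8 + 1 = -7)
t = 21 (t = -3*(-3 - 1*4) = -3*(-3 - 4) = -3*(-7) = 21)
a(808)*t = -7*21 = -147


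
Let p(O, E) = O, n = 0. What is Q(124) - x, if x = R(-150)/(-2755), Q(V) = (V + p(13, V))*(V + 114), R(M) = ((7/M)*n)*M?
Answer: 32606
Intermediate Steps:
R(M) = 0 (R(M) = ((7/M)*0)*M = 0*M = 0)
Q(V) = (13 + V)*(114 + V) (Q(V) = (V + 13)*(V + 114) = (13 + V)*(114 + V))
x = 0 (x = 0/(-2755) = 0*(-1/2755) = 0)
Q(124) - x = (1482 + 124² + 127*124) - 1*0 = (1482 + 15376 + 15748) + 0 = 32606 + 0 = 32606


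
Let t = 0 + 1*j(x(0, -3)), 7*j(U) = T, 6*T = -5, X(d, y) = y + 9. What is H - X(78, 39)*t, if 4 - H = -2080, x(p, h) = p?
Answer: 14628/7 ≈ 2089.7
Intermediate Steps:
X(d, y) = 9 + y
H = 2084 (H = 4 - 1*(-2080) = 4 + 2080 = 2084)
T = -⅚ (T = (⅙)*(-5) = -⅚ ≈ -0.83333)
j(U) = -5/42 (j(U) = (⅐)*(-⅚) = -5/42)
t = -5/42 (t = 0 + 1*(-5/42) = 0 - 5/42 = -5/42 ≈ -0.11905)
H - X(78, 39)*t = 2084 - (9 + 39)*(-5)/42 = 2084 - 48*(-5)/42 = 2084 - 1*(-40/7) = 2084 + 40/7 = 14628/7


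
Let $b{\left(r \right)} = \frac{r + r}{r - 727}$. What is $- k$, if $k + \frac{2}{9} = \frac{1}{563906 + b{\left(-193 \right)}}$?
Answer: $\frac{172929922}{778190859} \approx 0.22222$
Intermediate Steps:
$b{\left(r \right)} = \frac{2 r}{-727 + r}$
$k = - \frac{172929922}{778190859}$ ($k = - \frac{2}{9} + \frac{1}{563906 + 2 \left(-193\right) \frac{1}{-727 - 193}} = - \frac{2}{9} + \frac{1}{563906 + 2 \left(-193\right) \frac{1}{-920}} = - \frac{2}{9} + \frac{1}{563906 + 2 \left(-193\right) \left(- \frac{1}{920}\right)} = - \frac{2}{9} + \frac{1}{563906 + \frac{193}{460}} = - \frac{2}{9} + \frac{1}{\frac{259396953}{460}} = - \frac{2}{9} + \frac{460}{259396953} = - \frac{172929922}{778190859} \approx -0.22222$)
$- k = \left(-1\right) \left(- \frac{172929922}{778190859}\right) = \frac{172929922}{778190859}$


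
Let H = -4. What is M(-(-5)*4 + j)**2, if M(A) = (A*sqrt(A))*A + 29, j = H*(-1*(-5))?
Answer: 841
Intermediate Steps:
j = -20 (j = -(-4)*(-5) = -4*5 = -20)
M(A) = 29 + A**(5/2) (M(A) = A**(3/2)*A + 29 = A**(5/2) + 29 = 29 + A**(5/2))
M(-(-5)*4 + j)**2 = (29 + (-(-5)*4 - 20)**(5/2))**2 = (29 + (-5*(-4) - 20)**(5/2))**2 = (29 + (20 - 20)**(5/2))**2 = (29 + 0**(5/2))**2 = (29 + 0)**2 = 29**2 = 841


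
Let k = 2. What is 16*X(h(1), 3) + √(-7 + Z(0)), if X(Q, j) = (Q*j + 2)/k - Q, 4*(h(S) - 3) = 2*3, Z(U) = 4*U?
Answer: 52 + I*√7 ≈ 52.0 + 2.6458*I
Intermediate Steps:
h(S) = 9/2 (h(S) = 3 + (2*3)/4 = 3 + (¼)*6 = 3 + 3/2 = 9/2)
X(Q, j) = 1 - Q + Q*j/2 (X(Q, j) = (Q*j + 2)/2 - Q = (2 + Q*j)*(½) - Q = (1 + Q*j/2) - Q = 1 - Q + Q*j/2)
16*X(h(1), 3) + √(-7 + Z(0)) = 16*(1 - 1*9/2 + (½)*(9/2)*3) + √(-7 + 4*0) = 16*(1 - 9/2 + 27/4) + √(-7 + 0) = 16*(13/4) + √(-7) = 52 + I*√7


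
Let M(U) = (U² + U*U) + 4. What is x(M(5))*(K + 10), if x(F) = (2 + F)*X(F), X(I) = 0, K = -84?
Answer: 0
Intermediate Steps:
M(U) = 4 + 2*U² (M(U) = (U² + U²) + 4 = 2*U² + 4 = 4 + 2*U²)
x(F) = 0 (x(F) = (2 + F)*0 = 0)
x(M(5))*(K + 10) = 0*(-84 + 10) = 0*(-74) = 0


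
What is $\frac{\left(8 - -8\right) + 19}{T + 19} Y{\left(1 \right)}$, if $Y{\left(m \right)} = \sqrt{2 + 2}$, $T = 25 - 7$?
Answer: $\frac{70}{37} \approx 1.8919$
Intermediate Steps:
$T = 18$
$Y{\left(m \right)} = 2$ ($Y{\left(m \right)} = \sqrt{4} = 2$)
$\frac{\left(8 - -8\right) + 19}{T + 19} Y{\left(1 \right)} = \frac{\left(8 - -8\right) + 19}{18 + 19} \cdot 2 = \frac{\left(8 + 8\right) + 19}{37} \cdot 2 = \left(16 + 19\right) \frac{1}{37} \cdot 2 = 35 \cdot \frac{1}{37} \cdot 2 = \frac{35}{37} \cdot 2 = \frac{70}{37}$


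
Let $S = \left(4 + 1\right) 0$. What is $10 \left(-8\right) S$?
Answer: $0$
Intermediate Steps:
$S = 0$ ($S = 5 \cdot 0 = 0$)
$10 \left(-8\right) S = 10 \left(-8\right) 0 = \left(-80\right) 0 = 0$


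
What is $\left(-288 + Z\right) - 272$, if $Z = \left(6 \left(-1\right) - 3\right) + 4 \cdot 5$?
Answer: $-549$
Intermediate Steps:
$Z = 11$ ($Z = \left(-6 - 3\right) + 20 = -9 + 20 = 11$)
$\left(-288 + Z\right) - 272 = \left(-288 + 11\right) - 272 = -277 - 272 = -549$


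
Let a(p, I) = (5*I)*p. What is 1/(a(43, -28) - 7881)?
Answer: -1/13901 ≈ -7.1937e-5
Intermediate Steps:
a(p, I) = 5*I*p
1/(a(43, -28) - 7881) = 1/(5*(-28)*43 - 7881) = 1/(-6020 - 7881) = 1/(-13901) = -1/13901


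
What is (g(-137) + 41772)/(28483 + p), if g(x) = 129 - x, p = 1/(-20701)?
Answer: 435114319/294813291 ≈ 1.4759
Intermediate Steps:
p = -1/20701 ≈ -4.8307e-5
(g(-137) + 41772)/(28483 + p) = ((129 - 1*(-137)) + 41772)/(28483 - 1/20701) = ((129 + 137) + 41772)/(589626582/20701) = (266 + 41772)*(20701/589626582) = 42038*(20701/589626582) = 435114319/294813291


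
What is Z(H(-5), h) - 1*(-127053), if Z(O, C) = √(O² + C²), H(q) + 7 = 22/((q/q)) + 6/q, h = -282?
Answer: 127053 + 3*√221429/5 ≈ 1.2734e+5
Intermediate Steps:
H(q) = 15 + 6/q (H(q) = -7 + (22/((q/q)) + 6/q) = -7 + (22/1 + 6/q) = -7 + (22*1 + 6/q) = -7 + (22 + 6/q) = 15 + 6/q)
Z(O, C) = √(C² + O²)
Z(H(-5), h) - 1*(-127053) = √((-282)² + (15 + 6/(-5))²) - 1*(-127053) = √(79524 + (15 + 6*(-⅕))²) + 127053 = √(79524 + (15 - 6/5)²) + 127053 = √(79524 + (69/5)²) + 127053 = √(79524 + 4761/25) + 127053 = √(1992861/25) + 127053 = 3*√221429/5 + 127053 = 127053 + 3*√221429/5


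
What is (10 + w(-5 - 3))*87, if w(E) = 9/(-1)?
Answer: 87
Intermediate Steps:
w(E) = -9 (w(E) = 9*(-1) = -9)
(10 + w(-5 - 3))*87 = (10 - 9)*87 = 1*87 = 87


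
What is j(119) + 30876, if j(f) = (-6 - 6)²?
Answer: 31020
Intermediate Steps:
j(f) = 144 (j(f) = (-12)² = 144)
j(119) + 30876 = 144 + 30876 = 31020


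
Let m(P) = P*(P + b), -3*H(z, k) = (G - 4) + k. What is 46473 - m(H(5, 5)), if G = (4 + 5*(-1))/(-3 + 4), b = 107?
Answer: 46473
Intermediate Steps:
G = -1 (G = (4 - 5)/1 = -1*1 = -1)
H(z, k) = 5/3 - k/3 (H(z, k) = -((-1 - 4) + k)/3 = -(-5 + k)/3 = 5/3 - k/3)
m(P) = P*(107 + P) (m(P) = P*(P + 107) = P*(107 + P))
46473 - m(H(5, 5)) = 46473 - (5/3 - ⅓*5)*(107 + (5/3 - ⅓*5)) = 46473 - (5/3 - 5/3)*(107 + (5/3 - 5/3)) = 46473 - 0*(107 + 0) = 46473 - 0*107 = 46473 - 1*0 = 46473 + 0 = 46473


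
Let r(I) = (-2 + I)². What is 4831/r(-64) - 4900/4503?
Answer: 136531/6538356 ≈ 0.020882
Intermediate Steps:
4831/r(-64) - 4900/4503 = 4831/((-2 - 64)²) - 4900/4503 = 4831/((-66)²) - 4900*1/4503 = 4831/4356 - 4900/4503 = 136531/6538356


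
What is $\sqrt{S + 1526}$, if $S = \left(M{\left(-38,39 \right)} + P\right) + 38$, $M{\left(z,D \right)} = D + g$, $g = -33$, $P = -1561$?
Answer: $3$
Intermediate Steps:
$M{\left(z,D \right)} = -33 + D$ ($M{\left(z,D \right)} = D - 33 = -33 + D$)
$S = -1517$ ($S = \left(\left(-33 + 39\right) - 1561\right) + 38 = \left(6 - 1561\right) + 38 = -1555 + 38 = -1517$)
$\sqrt{S + 1526} = \sqrt{-1517 + 1526} = \sqrt{9} = 3$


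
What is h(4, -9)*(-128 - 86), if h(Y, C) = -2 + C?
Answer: 2354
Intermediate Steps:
h(4, -9)*(-128 - 86) = (-2 - 9)*(-128 - 86) = -11*(-214) = 2354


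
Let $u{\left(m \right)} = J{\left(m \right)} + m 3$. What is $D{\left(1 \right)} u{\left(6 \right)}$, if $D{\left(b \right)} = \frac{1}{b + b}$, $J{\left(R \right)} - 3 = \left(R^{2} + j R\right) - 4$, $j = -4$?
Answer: $\frac{29}{2} \approx 14.5$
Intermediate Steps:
$J{\left(R \right)} = -1 + R^{2} - 4 R$ ($J{\left(R \right)} = 3 - \left(4 - R^{2} + 4 R\right) = -1 + R^{2} - 4 R$)
$D{\left(b \right)} = \frac{1}{2 b}$
$u{\left(m \right)} = -1 + m^{2} - m$ ($u{\left(m \right)} = \left(-1 + m^{2} - 4 m\right) + m 3 = \left(-1 + m^{2} - 4 m\right) + 3 m = -1 + m^{2} - m$)
$D{\left(1 \right)} u{\left(6 \right)} = \frac{1}{2 \cdot 1} \left(-1 + 6^{2} - 6\right) = \frac{1}{2} \cdot 1 \left(-1 + 36 - 6\right) = \frac{1}{2} \cdot 29 = \frac{29}{2}$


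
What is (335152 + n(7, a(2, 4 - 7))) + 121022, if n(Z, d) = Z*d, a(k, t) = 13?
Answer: 456265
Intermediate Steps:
(335152 + n(7, a(2, 4 - 7))) + 121022 = (335152 + 7*13) + 121022 = (335152 + 91) + 121022 = 335243 + 121022 = 456265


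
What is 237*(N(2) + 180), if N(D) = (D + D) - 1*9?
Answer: 41475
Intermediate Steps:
N(D) = -9 + 2*D (N(D) = 2*D - 9 = -9 + 2*D)
237*(N(2) + 180) = 237*((-9 + 2*2) + 180) = 237*((-9 + 4) + 180) = 237*(-5 + 180) = 237*175 = 41475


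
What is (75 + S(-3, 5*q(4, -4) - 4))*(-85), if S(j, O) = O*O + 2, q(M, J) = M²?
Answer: -497505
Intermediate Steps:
S(j, O) = 2 + O² (S(j, O) = O² + 2 = 2 + O²)
(75 + S(-3, 5*q(4, -4) - 4))*(-85) = (75 + (2 + (5*4² - 4)²))*(-85) = (75 + (2 + (5*16 - 4)²))*(-85) = (75 + (2 + (80 - 4)²))*(-85) = (75 + (2 + 76²))*(-85) = (75 + (2 + 5776))*(-85) = (75 + 5778)*(-85) = 5853*(-85) = -497505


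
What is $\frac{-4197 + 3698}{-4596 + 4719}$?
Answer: $- \frac{499}{123} \approx -4.0569$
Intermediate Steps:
$\frac{-4197 + 3698}{-4596 + 4719} = - \frac{499}{123}$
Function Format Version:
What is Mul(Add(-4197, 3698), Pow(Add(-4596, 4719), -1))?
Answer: Rational(-499, 123) ≈ -4.0569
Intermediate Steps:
Mul(Add(-4197, 3698), Pow(Add(-4596, 4719), -1)) = Mul(-499, Pow(123, -1)) = Mul(-499, Rational(1, 123)) = Rational(-499, 123)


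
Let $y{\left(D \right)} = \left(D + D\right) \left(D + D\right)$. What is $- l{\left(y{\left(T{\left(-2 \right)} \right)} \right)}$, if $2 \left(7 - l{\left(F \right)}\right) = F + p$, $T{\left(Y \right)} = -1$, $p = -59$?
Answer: $- \frac{69}{2} \approx -34.5$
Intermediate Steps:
$y{\left(D \right)} = 4 D^{2}$ ($y{\left(D \right)} = 2 D 2 D = 4 D^{2}$)
$l{\left(F \right)} = \frac{73}{2} - \frac{F}{2}$ ($l{\left(F \right)} = 7 - \frac{F - 59}{2} = 7 - \frac{-59 + F}{2} = 7 - \left(- \frac{59}{2} + \frac{F}{2}\right) = \frac{73}{2} - \frac{F}{2}$)
$- l{\left(y{\left(T{\left(-2 \right)} \right)} \right)} = - (\frac{73}{2} - \frac{4 \left(-1\right)^{2}}{2}) = - (\frac{73}{2} - \frac{4 \cdot 1}{2}) = - (\frac{73}{2} - 2) = \left(-1\right) \frac{69}{2} = - \frac{69}{2}$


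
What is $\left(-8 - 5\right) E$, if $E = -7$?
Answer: $91$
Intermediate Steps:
$\left(-8 - 5\right) E = \left(-8 - 5\right) \left(-7\right) = \left(-13\right) \left(-7\right) = 91$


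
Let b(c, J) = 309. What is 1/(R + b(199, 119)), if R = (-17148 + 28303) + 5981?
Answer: 1/17445 ≈ 5.7323e-5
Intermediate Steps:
R = 17136 (R = 11155 + 5981 = 17136)
1/(R + b(199, 119)) = 1/(17136 + 309) = 1/17445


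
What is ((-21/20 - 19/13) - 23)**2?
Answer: 43996689/67600 ≈ 650.84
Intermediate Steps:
((-21/20 - 19/13) - 23)**2 = (-653/260 - 23)**2 = (-6633/260)**2 = 43996689/67600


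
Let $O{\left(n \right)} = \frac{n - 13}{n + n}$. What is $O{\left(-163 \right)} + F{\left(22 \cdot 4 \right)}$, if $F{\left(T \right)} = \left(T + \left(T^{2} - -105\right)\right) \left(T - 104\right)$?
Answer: $- \frac{20699608}{163} \approx -1.2699 \cdot 10^{5}$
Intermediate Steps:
$O{\left(n \right)} = \frac{-13 + n}{2 n}$
$F{\left(T \right)} = \left(-104 + T\right) \left(105 + T + T^{2}\right)$ ($F{\left(T \right)} = \left(T + \left(T^{2} + 105\right)\right) \left(-104 + T\right) = \left(T + \left(105 + T^{2}\right)\right) \left(-104 + T\right) = \left(105 + T + T^{2}\right) \left(-104 + T\right) = \left(-104 + T\right) \left(105 + T + T^{2}\right)$)
$O{\left(-163 \right)} + F{\left(22 \cdot 4 \right)} = \frac{-13 - 163}{2 \left(-163\right)} + \left(-10920 + 22 \cdot 4 + \left(22 \cdot 4\right)^{3} - 103 \left(22 \cdot 4\right)^{2}\right) = \frac{1}{2} \left(- \frac{1}{163}\right) \left(-176\right) + \left(-10920 + 88 + 88^{3} - 103 \cdot 88^{2}\right) = \frac{88}{163} + \left(-10920 + 88 + 681472 - 797632\right) = \frac{88}{163} - 126992 = - \frac{20699608}{163}$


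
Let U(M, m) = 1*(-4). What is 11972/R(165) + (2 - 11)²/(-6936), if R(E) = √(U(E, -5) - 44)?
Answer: -27/2312 - 2993*I*√3/3 ≈ -0.011678 - 1728.0*I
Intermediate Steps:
U(M, m) = -4
R(E) = 4*I*√3 (R(E) = √(-4 - 44) = √(-48) = 4*I*√3)
11972/R(165) + (2 - 11)²/(-6936) = 11972/((4*I*√3)) + (2 - 11)²/(-6936) = 11972*(-I*√3/12) + (-9)²*(-1/6936) = -2993*I*√3/3 + 81*(-1/6936) = -2993*I*√3/3 - 27/2312 = -27/2312 - 2993*I*√3/3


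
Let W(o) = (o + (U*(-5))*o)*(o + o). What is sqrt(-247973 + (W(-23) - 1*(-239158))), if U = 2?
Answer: I*sqrt(18337) ≈ 135.41*I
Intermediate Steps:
W(o) = -18*o**2 (W(o) = (o + (2*(-5))*o)*(o + o) = (o - 10*o)*(2*o) = (-9*o)*(2*o) = -18*o**2)
sqrt(-247973 + (W(-23) - 1*(-239158))) = sqrt(-247973 + (-18*(-23)**2 - 1*(-239158))) = sqrt(-247973 + (-18*529 + 239158)) = sqrt(-247973 + (-9522 + 239158)) = sqrt(-247973 + 229636) = sqrt(-18337) = I*sqrt(18337)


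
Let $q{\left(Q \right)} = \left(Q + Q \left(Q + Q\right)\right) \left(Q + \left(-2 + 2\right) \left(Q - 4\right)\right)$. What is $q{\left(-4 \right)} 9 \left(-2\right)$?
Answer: $2016$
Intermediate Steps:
$q{\left(Q \right)} = Q \left(Q + 2 Q^{2}\right)$ ($q{\left(Q \right)} = \left(Q + Q 2 Q\right) \left(Q + 0 \left(-4 + Q\right)\right) = \left(Q + 2 Q^{2}\right) \left(Q + 0\right) = \left(Q + 2 Q^{2}\right) Q = Q \left(Q + 2 Q^{2}\right)$)
$q{\left(-4 \right)} 9 \left(-2\right) = \left(-4\right)^{2} \left(1 + 2 \left(-4\right)\right) 9 \left(-2\right) = 16 \left(1 - 8\right) \left(-18\right) = 16 \left(-7\right) \left(-18\right) = \left(-112\right) \left(-18\right) = 2016$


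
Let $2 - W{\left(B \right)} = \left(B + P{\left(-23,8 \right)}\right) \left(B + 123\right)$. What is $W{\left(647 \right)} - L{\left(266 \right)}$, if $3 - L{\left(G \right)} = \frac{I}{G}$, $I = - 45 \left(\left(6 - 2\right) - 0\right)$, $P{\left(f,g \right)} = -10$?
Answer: $- \frac{65235393}{133} \approx -4.9049 \cdot 10^{5}$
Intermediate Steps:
$I = -180$ ($I = - 45 \left(4 + 0\right) = \left(-45\right) 4 = -180$)
$W{\left(B \right)} = 2 - \left(-10 + B\right) \left(123 + B\right)$ ($W{\left(B \right)} = 2 - \left(B - 10\right) \left(B + 123\right) = 2 - \left(-10 + B\right) \left(123 + B\right)$)
$L{\left(G \right)} = 3 + \frac{180}{G}$ ($L{\left(G \right)} = 3 - - \frac{180}{G} = 3 + \frac{180}{G}$)
$W{\left(647 \right)} - L{\left(266 \right)} = \left(1232 - 647^{2} - 73111\right) - \left(3 + \frac{180}{266}\right) = \left(1232 - 418609 - 73111\right) - \left(3 + 180 \cdot \frac{1}{266}\right) = \left(1232 - 418609 - 73111\right) - \left(3 + \frac{90}{133}\right) = -490488 - \frac{489}{133} = - \frac{65235393}{133}$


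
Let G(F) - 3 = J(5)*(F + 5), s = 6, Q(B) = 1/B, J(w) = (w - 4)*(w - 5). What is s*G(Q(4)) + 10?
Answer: 28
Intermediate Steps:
J(w) = (-5 + w)*(-4 + w) (J(w) = (-4 + w)*(-5 + w) = (-5 + w)*(-4 + w))
Q(B) = 1/B
G(F) = 3 (G(F) = 3 + (20 + 5² - 9*5)*(F + 5) = 3 + (20 + 25 - 45)*(5 + F) = 3 + 0*(5 + F) = 3 + 0 = 3)
s*G(Q(4)) + 10 = 6*3 + 10 = 18 + 10 = 28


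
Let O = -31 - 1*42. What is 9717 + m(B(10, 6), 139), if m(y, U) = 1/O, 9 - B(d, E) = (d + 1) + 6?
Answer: 709340/73 ≈ 9717.0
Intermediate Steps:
O = -73 (O = -31 - 42 = -73)
B(d, E) = 2 - d (B(d, E) = 9 - ((d + 1) + 6) = 9 - ((1 + d) + 6) = 9 - (7 + d) = 9 + (-7 - d) = 2 - d)
m(y, U) = -1/73 (m(y, U) = 1/(-73) = -1/73)
9717 + m(B(10, 6), 139) = 9717 - 1/73 = 709340/73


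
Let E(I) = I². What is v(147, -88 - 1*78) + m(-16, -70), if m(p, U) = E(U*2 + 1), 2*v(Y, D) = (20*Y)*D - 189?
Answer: -449587/2 ≈ -2.2479e+5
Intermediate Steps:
v(Y, D) = -189/2 + 10*D*Y (v(Y, D) = ((20*Y)*D - 189)/2 = (20*D*Y - 189)/2 = (-189 + 20*D*Y)/2 = -189/2 + 10*D*Y)
m(p, U) = (1 + 2*U)² (m(p, U) = (U*2 + 1)² = (2*U + 1)² = (1 + 2*U)²)
v(147, -88 - 1*78) + m(-16, -70) = (-189/2 + 10*(-88 - 1*78)*147) + (1 + 2*(-70))² = (-189/2 + 10*(-88 - 78)*147) + (1 - 140)² = (-189/2 + 10*(-166)*147) + (-139)² = (-189/2 - 244020) + 19321 = -488229/2 + 19321 = -449587/2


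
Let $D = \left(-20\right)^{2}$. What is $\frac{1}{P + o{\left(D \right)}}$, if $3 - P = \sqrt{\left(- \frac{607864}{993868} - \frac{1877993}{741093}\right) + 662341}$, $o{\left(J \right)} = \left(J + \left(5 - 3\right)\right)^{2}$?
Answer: $\frac{29757853116130617}{4808955407530757864117} + \frac{\sqrt{22457552920971249542462348262}}{4808955407530757864117} \approx 6.2192 \cdot 10^{-6}$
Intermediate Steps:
$D = 400$
$o{\left(J \right)} = \left(2 + J\right)^{2}$ ($o{\left(J \right)} = \left(J + 2\right)^{2} = \left(2 + J\right)^{2}$)
$P = 3 - \frac{\sqrt{22457552920971249542462348262}}{184137154431}$ ($P = 3 - \sqrt{\left(- \frac{607864}{993868} - \frac{1877993}{741093}\right) + 662341} = 3 - \sqrt{\left(\left(-607864\right) \frac{1}{993868} - \frac{1877993}{741093}\right) + 662341} = 3 - \sqrt{\left(- \frac{151966}{248467} - \frac{1877993}{741093}\right) + 662341} = 3 - \sqrt{- \frac{579240225569}{184137154431} + 662341} = 3 - \sqrt{\frac{121961007762757402}{184137154431}} = 3 - \frac{\sqrt{22457552920971249542462348262}}{184137154431} \approx -810.84$)
$\frac{1}{P + o{\left(D \right)}} = \frac{1}{\left(3 - \frac{\sqrt{22457552920971249542462348262}}{184137154431}\right) + \left(2 + 400\right)^{2}} = \frac{1}{\left(3 - \frac{\sqrt{22457552920971249542462348262}}{184137154431}\right) + 402^{2}} = \frac{1}{\left(3 - \frac{\sqrt{22457552920971249542462348262}}{184137154431}\right) + 161604} = \frac{1}{161607 - \frac{\sqrt{22457552920971249542462348262}}{184137154431}}$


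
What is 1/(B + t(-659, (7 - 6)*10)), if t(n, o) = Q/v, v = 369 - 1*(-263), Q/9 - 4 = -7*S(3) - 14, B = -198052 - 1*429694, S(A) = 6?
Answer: -158/99183985 ≈ -1.5930e-6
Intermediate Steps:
B = -627746 (B = -198052 - 429694 = -627746)
Q = -468 (Q = 36 + 9*(-7*6 - 14) = 36 + 9*(-42 - 14) = 36 + 9*(-56) = 36 - 504 = -468)
v = 632 (v = 369 + 263 = 632)
t(n, o) = -117/158 (t(n, o) = -468/632 = -468*1/632 = -117/158)
1/(B + t(-659, (7 - 6)*10)) = 1/(-627746 - 117/158) = 1/(-99183985/158) = -158/99183985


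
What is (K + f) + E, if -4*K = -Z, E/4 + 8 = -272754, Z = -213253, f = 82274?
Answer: -4248349/4 ≈ -1.0621e+6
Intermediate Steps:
E = -1091048 (E = -32 + 4*(-272754) = -32 - 1091016 = -1091048)
K = -213253/4 (K = -(-1)*(-213253)/4 = -¼*213253 = -213253/4 ≈ -53313.)
(K + f) + E = (-213253/4 + 82274) - 1091048 = 115843/4 - 1091048 = -4248349/4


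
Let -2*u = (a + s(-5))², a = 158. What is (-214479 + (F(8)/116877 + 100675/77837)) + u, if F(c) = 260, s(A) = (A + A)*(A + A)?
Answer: -2253957997465694/9097355049 ≈ -2.4776e+5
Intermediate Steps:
s(A) = 4*A² (s(A) = (2*A)*(2*A) = 4*A²)
u = -33282 (u = -(158 + 4*(-5)²)²/2 = -(158 + 4*25)²/2 = -(158 + 100)²/2 = -½*258² = -½*66564 = -33282)
(-214479 + (F(8)/116877 + 100675/77837)) + u = (-214479 + (260/116877 + 100675/77837)) - 33282 = (-214479 + 11786829595/9097355049) - 33282 = -1951179826724876/9097355049 - 33282 = -2253957997465694/9097355049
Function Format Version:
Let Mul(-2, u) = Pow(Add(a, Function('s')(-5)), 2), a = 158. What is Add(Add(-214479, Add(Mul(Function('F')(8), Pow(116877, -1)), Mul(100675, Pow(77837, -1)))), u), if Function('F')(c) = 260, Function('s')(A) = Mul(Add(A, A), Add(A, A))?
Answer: Rational(-2253957997465694, 9097355049) ≈ -2.4776e+5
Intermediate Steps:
Function('s')(A) = Mul(4, Pow(A, 2)) (Function('s')(A) = Mul(Mul(2, A), Mul(2, A)) = Mul(4, Pow(A, 2)))
u = -33282 (u = Mul(Rational(-1, 2), Pow(Add(158, Mul(4, Pow(-5, 2))), 2)) = Mul(Rational(-1, 2), Pow(Add(158, Mul(4, 25)), 2)) = Mul(Rational(-1, 2), Pow(Add(158, 100), 2)) = Mul(Rational(-1, 2), Pow(258, 2)) = Mul(Rational(-1, 2), 66564) = -33282)
Add(Add(-214479, Add(Mul(Function('F')(8), Pow(116877, -1)), Mul(100675, Pow(77837, -1)))), u) = Add(Add(-214479, Add(Mul(260, Pow(116877, -1)), Mul(100675, Pow(77837, -1)))), -33282) = Add(Add(-214479, Add(Mul(260, Rational(1, 116877)), Mul(100675, Rational(1, 77837)))), -33282) = Add(Add(-214479, Add(Rational(260, 116877), Rational(100675, 77837))), -33282) = Add(Add(-214479, Rational(11786829595, 9097355049)), -33282) = Add(Rational(-1951179826724876, 9097355049), -33282) = Rational(-2253957997465694, 9097355049)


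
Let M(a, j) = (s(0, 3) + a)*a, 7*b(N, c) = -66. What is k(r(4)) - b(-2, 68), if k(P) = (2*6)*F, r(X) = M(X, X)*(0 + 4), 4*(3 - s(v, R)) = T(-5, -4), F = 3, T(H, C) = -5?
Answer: 318/7 ≈ 45.429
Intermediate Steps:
s(v, R) = 17/4 (s(v, R) = 3 - 1/4*(-5) = 3 + 5/4 = 17/4)
b(N, c) = -66/7 (b(N, c) = (1/7)*(-66) = -66/7)
M(a, j) = a*(17/4 + a) (M(a, j) = (17/4 + a)*a = a*(17/4 + a))
r(X) = X*(17 + 4*X) (r(X) = (X*(17 + 4*X)/4)*(0 + 4) = (X*(17 + 4*X)/4)*4 = X*(17 + 4*X))
k(P) = 36 (k(P) = (2*6)*3 = 12*3 = 36)
k(r(4)) - b(-2, 68) = 36 - 1*(-66/7) = 36 + 66/7 = 318/7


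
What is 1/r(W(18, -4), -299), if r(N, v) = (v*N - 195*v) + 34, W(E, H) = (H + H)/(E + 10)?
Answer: 7/408971 ≈ 1.7116e-5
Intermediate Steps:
W(E, H) = 2*H/(10 + E) (W(E, H) = (2*H)/(10 + E) = 2*H/(10 + E))
r(N, v) = 34 - 195*v + N*v (r(N, v) = (N*v - 195*v) + 34 = (-195*v + N*v) + 34 = 34 - 195*v + N*v)
1/r(W(18, -4), -299) = 1/(34 - 195*(-299) + (2*(-4)/(10 + 18))*(-299)) = 1/(34 + 58305 + (2*(-4)/28)*(-299)) = 1/(34 + 58305 + (2*(-4)*(1/28))*(-299)) = 1/(34 + 58305 - 2/7*(-299)) = 1/(34 + 58305 + 598/7) = 1/(408971/7) = 7/408971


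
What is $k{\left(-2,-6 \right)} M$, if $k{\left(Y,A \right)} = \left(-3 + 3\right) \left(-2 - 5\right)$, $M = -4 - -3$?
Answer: $0$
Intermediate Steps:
$M = -1$ ($M = -4 + 3 = -1$)
$k{\left(Y,A \right)} = 0$ ($k{\left(Y,A \right)} = 0 \left(-7\right) = 0$)
$k{\left(-2,-6 \right)} M = 0 \left(-1\right) = 0$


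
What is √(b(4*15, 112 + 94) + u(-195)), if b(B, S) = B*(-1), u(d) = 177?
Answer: 3*√13 ≈ 10.817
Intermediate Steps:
b(B, S) = -B
√(b(4*15, 112 + 94) + u(-195)) = √(-4*15 + 177) = √(-1*60 + 177) = √(-60 + 177) = √117 = 3*√13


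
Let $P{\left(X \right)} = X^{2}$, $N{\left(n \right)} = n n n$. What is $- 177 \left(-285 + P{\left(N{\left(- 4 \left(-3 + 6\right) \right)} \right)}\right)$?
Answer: $-528468723$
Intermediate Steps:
$N{\left(n \right)} = n^{3}$ ($N{\left(n \right)} = n^{2} n = n^{3}$)
$- 177 \left(-285 + P{\left(N{\left(- 4 \left(-3 + 6\right) \right)} \right)}\right) = - 177 \left(-285 + \left(\left(- 4 \left(-3 + 6\right)\right)^{3}\right)^{2}\right) = - 177 \left(-285 + \left(\left(\left(-4\right) 3\right)^{3}\right)^{2}\right) = - 177 \left(-285 + \left(\left(-12\right)^{3}\right)^{2}\right) = - 177 \left(-285 + \left(-1728\right)^{2}\right) = - 177 \left(-285 + 2985984\right) = \left(-177\right) 2985699 = -528468723$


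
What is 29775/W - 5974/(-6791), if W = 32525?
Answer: 15860255/8835091 ≈ 1.7951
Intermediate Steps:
29775/W - 5974/(-6791) = 29775/32525 - 5974/(-6791) = 29775*(1/32525) - 5974*(-1/6791) = 1191/1301 + 5974/6791 = 15860255/8835091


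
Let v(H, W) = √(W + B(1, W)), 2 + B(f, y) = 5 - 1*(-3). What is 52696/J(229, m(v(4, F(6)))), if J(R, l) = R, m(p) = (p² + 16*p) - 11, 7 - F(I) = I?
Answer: 52696/229 ≈ 230.11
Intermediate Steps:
B(f, y) = 6 (B(f, y) = -2 + (5 - 1*(-3)) = -2 + (5 + 3) = -2 + 8 = 6)
F(I) = 7 - I
v(H, W) = √(6 + W) (v(H, W) = √(W + 6) = √(6 + W))
m(p) = -11 + p² + 16*p
52696/J(229, m(v(4, F(6)))) = 52696/229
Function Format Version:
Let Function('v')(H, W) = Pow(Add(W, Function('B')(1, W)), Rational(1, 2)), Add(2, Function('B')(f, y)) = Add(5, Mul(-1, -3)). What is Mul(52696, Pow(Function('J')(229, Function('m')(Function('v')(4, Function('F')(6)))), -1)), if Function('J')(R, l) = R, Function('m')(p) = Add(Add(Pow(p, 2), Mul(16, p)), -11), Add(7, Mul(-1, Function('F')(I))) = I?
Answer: Rational(52696, 229) ≈ 230.11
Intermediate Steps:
Function('B')(f, y) = 6 (Function('B')(f, y) = Add(-2, Add(5, Mul(-1, -3))) = Add(-2, Add(5, 3)) = Add(-2, 8) = 6)
Function('F')(I) = Add(7, Mul(-1, I))
Function('v')(H, W) = Pow(Add(6, W), Rational(1, 2)) (Function('v')(H, W) = Pow(Add(W, 6), Rational(1, 2)) = Pow(Add(6, W), Rational(1, 2)))
Function('m')(p) = Add(-11, Pow(p, 2), Mul(16, p))
Mul(52696, Pow(Function('J')(229, Function('m')(Function('v')(4, Function('F')(6)))), -1)) = Mul(52696, Pow(229, -1)) = Mul(52696, Rational(1, 229)) = Rational(52696, 229)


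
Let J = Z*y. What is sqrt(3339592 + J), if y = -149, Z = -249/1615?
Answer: sqrt(8710467262315)/1615 ≈ 1827.5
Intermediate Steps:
Z = -249/1615 (Z = -249*1/1615 = -249/1615 ≈ -0.15418)
J = 37101/1615 (J = -249/1615*(-149) = 37101/1615 ≈ 22.973)
sqrt(3339592 + J) = sqrt(3339592 + 37101/1615) = sqrt(5393478181/1615) = sqrt(8710467262315)/1615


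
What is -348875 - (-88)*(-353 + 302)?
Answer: -353363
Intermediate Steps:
-348875 - (-88)*(-353 + 302) = -348875 - (-88)*(-51) = -348875 - 1*4488 = -348875 - 4488 = -353363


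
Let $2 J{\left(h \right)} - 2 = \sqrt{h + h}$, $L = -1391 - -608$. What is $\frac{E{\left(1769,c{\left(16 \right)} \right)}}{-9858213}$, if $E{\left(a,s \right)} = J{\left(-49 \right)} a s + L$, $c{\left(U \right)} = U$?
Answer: $- \frac{27521}{9858213} - \frac{99064 i \sqrt{2}}{9858213} \approx -0.0027917 - 0.014211 i$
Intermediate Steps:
$L = -783$ ($L = -1391 + 608 = -783$)
$J{\left(h \right)} = 1 + \frac{\sqrt{2} \sqrt{h}}{2}$ ($J{\left(h \right)} = 1 + \frac{\sqrt{h + h}}{2} = 1 + \frac{\sqrt{2 h}}{2} = 1 + \frac{\sqrt{2} \sqrt{h}}{2}$)
$E{\left(a,s \right)} = -783 + a s \left(1 + \frac{7 i \sqrt{2}}{2}\right)$ ($E{\left(a,s \right)} = \left(1 + \frac{\sqrt{2} \sqrt{-49}}{2}\right) a s - 783 = \left(1 + \frac{\sqrt{2} \cdot 7 i}{2}\right) a s - 783 = \left(1 + \frac{7 i \sqrt{2}}{2}\right) a s - 783 = a \left(1 + \frac{7 i \sqrt{2}}{2}\right) s - 783 = a s \left(1 + \frac{7 i \sqrt{2}}{2}\right) - 783 = -783 + a s \left(1 + \frac{7 i \sqrt{2}}{2}\right)$)
$\frac{E{\left(1769,c{\left(16 \right)} \right)}}{-9858213} = \frac{-783 + \frac{1}{2} \cdot 1769 \cdot 16 \left(2 + 7 i \sqrt{2}\right)}{-9858213} = \left(-783 + \left(28304 + 99064 i \sqrt{2}\right)\right) \left(- \frac{1}{9858213}\right) = \left(27521 + 99064 i \sqrt{2}\right) \left(- \frac{1}{9858213}\right) = - \frac{27521}{9858213} - \frac{99064 i \sqrt{2}}{9858213}$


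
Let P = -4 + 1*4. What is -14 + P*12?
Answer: -14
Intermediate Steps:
P = 0 (P = -4 + 4 = 0)
-14 + P*12 = -14 + 0*12 = -14 + 0 = -14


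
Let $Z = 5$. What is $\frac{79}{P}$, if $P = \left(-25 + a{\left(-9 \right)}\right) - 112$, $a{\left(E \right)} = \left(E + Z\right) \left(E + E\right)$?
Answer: $- \frac{79}{65} \approx -1.2154$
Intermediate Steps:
$a{\left(E \right)} = 2 E \left(5 + E\right)$ ($a{\left(E \right)} = \left(E + 5\right) \left(E + E\right) = \left(5 + E\right) 2 E = 2 E \left(5 + E\right)$)
$P = -65$ ($P = \left(-25 + 2 \left(-9\right) \left(5 - 9\right)\right) - 112 = \left(-25 + 2 \left(-9\right) \left(-4\right)\right) - 112 = \left(-25 + 72\right) - 112 = 47 - 112 = -65$)
$\frac{79}{P} = \frac{79}{-65} = 79 \left(- \frac{1}{65}\right) = - \frac{79}{65}$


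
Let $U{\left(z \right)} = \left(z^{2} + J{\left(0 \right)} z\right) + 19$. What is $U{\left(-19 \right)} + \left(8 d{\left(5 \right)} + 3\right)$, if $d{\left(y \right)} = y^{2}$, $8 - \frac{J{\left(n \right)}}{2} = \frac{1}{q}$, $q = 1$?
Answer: $317$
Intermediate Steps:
$J{\left(n \right)} = 14$ ($J{\left(n \right)} = 16 - \frac{2}{1} = 16 - 2 = 14$)
$U{\left(z \right)} = 19 + z^{2} + 14 z$ ($U{\left(z \right)} = \left(z^{2} + 14 z\right) + 19 = 19 + z^{2} + 14 z$)
$U{\left(-19 \right)} + \left(8 d{\left(5 \right)} + 3\right) = \left(19 + \left(-19\right)^{2} + 14 \left(-19\right)\right) + \left(8 \cdot 5^{2} + 3\right) = \left(19 + 361 - 266\right) + \left(8 \cdot 25 + 3\right) = 114 + \left(200 + 3\right) = 114 + 203 = 317$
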